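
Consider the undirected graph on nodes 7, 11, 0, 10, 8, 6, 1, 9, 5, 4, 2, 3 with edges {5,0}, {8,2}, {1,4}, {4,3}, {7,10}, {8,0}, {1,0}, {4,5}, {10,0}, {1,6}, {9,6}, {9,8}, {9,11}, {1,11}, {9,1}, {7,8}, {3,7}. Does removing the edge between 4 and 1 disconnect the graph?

No

After removing 4—1, the path 4-5-0-1 still connects them, so the edge is not a bridge.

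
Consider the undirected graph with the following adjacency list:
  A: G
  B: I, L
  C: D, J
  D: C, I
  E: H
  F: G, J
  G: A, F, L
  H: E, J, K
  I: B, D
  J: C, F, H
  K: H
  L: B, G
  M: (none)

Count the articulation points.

3

Removing G increases the component count from 2 to 3, so G is a cut vertex.
Removing H increases the component count from 2 to 4, so H is a cut vertex.
Removing J increases the component count from 2 to 3, so J is a cut vertex.
By contrast removing B leaves 2 components; it is not a cut vertex. No other vertex is a cut vertex either.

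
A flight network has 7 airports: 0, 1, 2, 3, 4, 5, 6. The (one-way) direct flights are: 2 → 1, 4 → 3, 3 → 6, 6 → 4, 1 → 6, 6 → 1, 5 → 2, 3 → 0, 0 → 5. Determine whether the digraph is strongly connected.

From 0 we can reach every vertex (0, 1, 2, 3, 4, 5, 6), and every vertex can reach 0 (0, 1, 2, 3, 4, 5, 6). So the whole graph is one strongly connected component.

Yes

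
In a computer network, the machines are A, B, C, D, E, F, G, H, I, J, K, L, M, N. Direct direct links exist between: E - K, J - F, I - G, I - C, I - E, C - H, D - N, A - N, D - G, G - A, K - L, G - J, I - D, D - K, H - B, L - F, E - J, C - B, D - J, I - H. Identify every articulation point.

Removing I increases the component count from 2 to 3, so I is a cut vertex.
By contrast removing J leaves 2 components; it is not a cut vertex. No other vertex is a cut vertex either.

I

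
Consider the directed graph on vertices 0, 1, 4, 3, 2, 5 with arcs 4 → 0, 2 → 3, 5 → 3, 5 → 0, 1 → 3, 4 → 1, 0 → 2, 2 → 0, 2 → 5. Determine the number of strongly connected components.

4

{0, 2, 5} are all mutually reachable — one SCC of size 3.
{1} is an SCC by itself.
{4} is an SCC by itself.
{3} is an SCC by itself.
That gives 4 strongly connected components.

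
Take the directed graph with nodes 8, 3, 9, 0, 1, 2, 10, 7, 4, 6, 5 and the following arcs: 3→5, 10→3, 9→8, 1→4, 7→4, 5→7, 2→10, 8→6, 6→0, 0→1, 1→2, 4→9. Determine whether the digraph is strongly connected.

From 7 we can reach every vertex (0, 1, 2, 3, 4, 5, 6, 7, 8, 9, 10), and every vertex can reach 7 (0, 1, 2, 3, 4, 5, 6, 7, 8, 9, 10). So the whole graph is one strongly connected component.

Yes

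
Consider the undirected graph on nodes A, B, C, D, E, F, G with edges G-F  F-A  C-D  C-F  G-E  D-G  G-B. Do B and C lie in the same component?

From B we can reach A, B, C, D, E, F, G, which includes C.

Yes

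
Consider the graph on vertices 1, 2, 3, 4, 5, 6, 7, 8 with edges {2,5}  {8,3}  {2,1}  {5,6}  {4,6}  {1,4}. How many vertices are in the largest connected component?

5

7 is isolated — a component by itself.
Starting from 3 we can reach 3, 8. That is one component of size 2.
Starting from 1 we can reach 1, 2, 4, 5, 6. That is one component of size 5.
The largest has 5 vertices.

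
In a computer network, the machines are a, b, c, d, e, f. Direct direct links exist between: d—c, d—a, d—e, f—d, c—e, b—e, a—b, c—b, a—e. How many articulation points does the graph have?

1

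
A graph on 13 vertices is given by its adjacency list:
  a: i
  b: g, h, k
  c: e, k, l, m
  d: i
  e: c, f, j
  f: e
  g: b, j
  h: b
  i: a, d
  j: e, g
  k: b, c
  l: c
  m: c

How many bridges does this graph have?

6

The edges on the cycle c-k-b-g-j-e-c are not bridges since each lies on that cycle.
But removing i-d disconnects i from d; removing b-h disconnects b from h; removing c-m disconnects c from m; removing a-i disconnects a from i — these are bridges.
In total 6 edges are bridges.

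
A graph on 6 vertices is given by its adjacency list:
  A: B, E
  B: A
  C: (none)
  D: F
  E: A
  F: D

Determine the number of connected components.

3

C is isolated — a component by itself.
Starting from D we can reach D, F. That is one component of size 2.
Starting from A we can reach A, B, E. That is one component of size 3.
Total: 3 components.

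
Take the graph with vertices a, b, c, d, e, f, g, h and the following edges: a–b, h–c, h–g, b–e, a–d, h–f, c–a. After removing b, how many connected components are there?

With b gone, the remaining components are: {e}; {a, c, d, f, g, h}.
That is 2 components.

2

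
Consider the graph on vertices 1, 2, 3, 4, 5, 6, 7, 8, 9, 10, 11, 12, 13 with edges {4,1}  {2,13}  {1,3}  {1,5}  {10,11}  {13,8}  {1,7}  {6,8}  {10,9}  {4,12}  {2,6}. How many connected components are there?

3

Starting from 9 we can reach 9, 10, 11. That is one component of size 3.
Starting from 2 we can reach 2, 6, 8, 13. That is one component of size 4.
Starting from 1 we can reach 1, 3, 4, 5, 7, 12. That is one component of size 6.
Total: 3 components.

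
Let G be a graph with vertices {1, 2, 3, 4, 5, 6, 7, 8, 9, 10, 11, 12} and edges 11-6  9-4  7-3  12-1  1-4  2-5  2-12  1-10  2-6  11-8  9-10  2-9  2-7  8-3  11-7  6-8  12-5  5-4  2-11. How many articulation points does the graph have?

1

Removing 2 increases the component count from 1 to 2, so 2 is a cut vertex.
By contrast removing 4 leaves 1 component; it is not a cut vertex. No other vertex is a cut vertex either.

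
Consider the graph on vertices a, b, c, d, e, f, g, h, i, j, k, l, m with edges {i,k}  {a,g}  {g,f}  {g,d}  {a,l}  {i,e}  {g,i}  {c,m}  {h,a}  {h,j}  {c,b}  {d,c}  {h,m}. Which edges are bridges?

a-l, b-c, e-i, f-g, g-i, h-j, i-k

The edges on the cycle h-a-g-d-c-m-h are not bridges since each lies on that cycle.
But removing c-b disconnects c from b; removing k-i disconnects k from i; removing g-f disconnects g from f; removing l-a disconnects l from a — these are bridges.
In total 7 edges are bridges.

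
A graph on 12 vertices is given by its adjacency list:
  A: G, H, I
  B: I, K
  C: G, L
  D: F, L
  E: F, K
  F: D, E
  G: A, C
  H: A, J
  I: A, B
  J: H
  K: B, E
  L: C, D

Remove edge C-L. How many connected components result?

1

C and L are still connected via C-G-A-I-B-K-E-F-D-L, so the component count stays at 1.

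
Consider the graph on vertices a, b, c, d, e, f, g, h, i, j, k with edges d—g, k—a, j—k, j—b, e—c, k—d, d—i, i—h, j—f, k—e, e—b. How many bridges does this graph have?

7

The edges on the cycle j-k-e-b-j are not bridges since each lies on that cycle.
But removing j—f disconnects j from f; removing i—h disconnects i from h; removing e—c disconnects e from c; removing a—k disconnects a from k — these are bridges.
In total 7 edges are bridges.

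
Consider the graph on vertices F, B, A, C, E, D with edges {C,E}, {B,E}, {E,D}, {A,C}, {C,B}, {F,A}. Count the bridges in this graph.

3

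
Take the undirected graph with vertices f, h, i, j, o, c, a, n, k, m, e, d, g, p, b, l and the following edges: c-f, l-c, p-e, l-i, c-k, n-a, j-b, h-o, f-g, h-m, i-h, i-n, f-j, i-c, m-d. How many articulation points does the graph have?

Removing c increases the component count from 2 to 4, so c is a cut vertex.
Removing f increases the component count from 2 to 4, so f is a cut vertex.
Removing h increases the component count from 2 to 4, so h is a cut vertex.
Likewise i, j, m, n are cut vertices.
By contrast removing g leaves 2 components; it is not a cut vertex. No other vertex is a cut vertex either.

7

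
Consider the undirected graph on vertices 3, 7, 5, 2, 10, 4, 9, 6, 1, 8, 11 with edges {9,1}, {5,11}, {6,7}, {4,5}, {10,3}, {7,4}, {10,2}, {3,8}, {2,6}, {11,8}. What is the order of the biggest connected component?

9

Starting from 1 we can reach 1, 9. That is one component of size 2.
Starting from 2 we can reach 2, 3, 4, 5, 6, 7, 8, 10, 11. That is one component of size 9.
The largest has 9 vertices.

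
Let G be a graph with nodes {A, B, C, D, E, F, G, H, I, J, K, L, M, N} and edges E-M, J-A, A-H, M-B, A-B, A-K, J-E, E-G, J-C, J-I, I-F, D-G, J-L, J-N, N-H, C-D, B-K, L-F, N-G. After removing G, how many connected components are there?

1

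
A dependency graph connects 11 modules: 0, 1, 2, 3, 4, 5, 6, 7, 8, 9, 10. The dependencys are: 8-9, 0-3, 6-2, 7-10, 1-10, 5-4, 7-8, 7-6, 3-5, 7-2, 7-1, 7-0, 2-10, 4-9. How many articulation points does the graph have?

Removing 7 increases the component count from 1 to 2, so 7 is a cut vertex.
By contrast removing 4 leaves 1 component; it is not a cut vertex. No other vertex is a cut vertex either.

1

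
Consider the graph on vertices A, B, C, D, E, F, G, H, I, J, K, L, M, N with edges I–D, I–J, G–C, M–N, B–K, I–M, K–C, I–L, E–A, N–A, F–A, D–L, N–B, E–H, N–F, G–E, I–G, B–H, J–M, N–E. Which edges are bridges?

The edges on the cycle I-D-L-I are not bridges since each lies on that cycle.
Every edge lies on some cycle, so there are no bridges.

none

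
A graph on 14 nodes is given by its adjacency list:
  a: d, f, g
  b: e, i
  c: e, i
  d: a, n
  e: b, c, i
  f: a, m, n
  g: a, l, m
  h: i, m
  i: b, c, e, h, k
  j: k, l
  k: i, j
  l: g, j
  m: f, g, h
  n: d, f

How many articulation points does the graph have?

Removing i increases the component count from 1 to 2, so i is a cut vertex.
By contrast removing g leaves 1 component; it is not a cut vertex. No other vertex is a cut vertex either.

1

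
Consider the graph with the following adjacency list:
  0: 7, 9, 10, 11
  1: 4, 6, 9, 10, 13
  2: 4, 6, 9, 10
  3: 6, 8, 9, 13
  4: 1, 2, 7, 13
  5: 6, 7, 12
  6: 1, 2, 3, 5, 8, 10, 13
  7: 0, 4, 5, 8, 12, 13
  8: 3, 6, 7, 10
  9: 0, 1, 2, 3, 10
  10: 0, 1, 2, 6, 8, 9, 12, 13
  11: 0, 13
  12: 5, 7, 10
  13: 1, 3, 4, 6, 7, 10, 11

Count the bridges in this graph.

0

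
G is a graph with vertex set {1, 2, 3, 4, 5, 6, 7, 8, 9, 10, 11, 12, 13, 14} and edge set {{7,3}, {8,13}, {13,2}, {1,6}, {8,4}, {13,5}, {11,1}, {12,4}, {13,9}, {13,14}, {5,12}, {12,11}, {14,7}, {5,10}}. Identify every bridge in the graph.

The edges on the cycle 8-13-5-12-4-8 are not bridges since each lies on that cycle.
But removing 7—14 disconnects 7 from 14; removing 11—1 disconnects 11 from 1; removing 1—6 disconnects 1 from 6; removing 7—3 disconnects 7 from 3 — these are bridges.
In total 9 edges are bridges.

1-11, 1-6, 10-5, 11-12, 13-14, 13-2, 13-9, 14-7, 3-7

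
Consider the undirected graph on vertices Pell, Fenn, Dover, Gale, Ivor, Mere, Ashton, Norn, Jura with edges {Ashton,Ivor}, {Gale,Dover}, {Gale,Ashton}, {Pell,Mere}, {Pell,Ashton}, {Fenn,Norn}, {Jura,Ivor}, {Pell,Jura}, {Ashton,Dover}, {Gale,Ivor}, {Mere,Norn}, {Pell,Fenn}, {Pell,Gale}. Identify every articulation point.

Removing Pell increases the component count from 1 to 2, so Pell is a cut vertex.
By contrast removing Dover leaves 1 component; it is not a cut vertex. No other vertex is a cut vertex either.

Pell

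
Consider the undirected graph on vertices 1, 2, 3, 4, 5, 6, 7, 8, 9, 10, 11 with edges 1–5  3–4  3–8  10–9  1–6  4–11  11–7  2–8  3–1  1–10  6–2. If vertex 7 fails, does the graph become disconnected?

No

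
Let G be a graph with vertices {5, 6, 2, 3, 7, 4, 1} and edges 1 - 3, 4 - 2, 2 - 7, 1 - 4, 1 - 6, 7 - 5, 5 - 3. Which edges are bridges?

1-6

The edges on the cycle 1-4-2-7-5-3-1 are not bridges since each lies on that cycle.
But removing 1 - 6 disconnects 1 from 6 — this is a bridge.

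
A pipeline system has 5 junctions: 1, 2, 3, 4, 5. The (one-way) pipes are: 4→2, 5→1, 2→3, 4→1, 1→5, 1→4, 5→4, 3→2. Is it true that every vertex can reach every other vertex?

There is no directed path from 3 to 1, so the graph is not strongly connected.

No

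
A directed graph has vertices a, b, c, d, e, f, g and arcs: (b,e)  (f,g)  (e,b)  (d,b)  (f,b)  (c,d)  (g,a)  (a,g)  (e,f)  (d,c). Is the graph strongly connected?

There is no directed path from g to d, so the graph is not strongly connected.

No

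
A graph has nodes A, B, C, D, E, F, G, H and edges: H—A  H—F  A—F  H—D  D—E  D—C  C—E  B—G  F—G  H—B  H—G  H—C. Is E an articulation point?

Deleting E leaves 1 component (was 1) (its neighbors C, D remain connected to each other), so E is not a cut vertex.

No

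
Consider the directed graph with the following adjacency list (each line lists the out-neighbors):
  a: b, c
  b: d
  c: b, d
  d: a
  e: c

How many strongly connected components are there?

2

{a, b, c, d} are all mutually reachable — one SCC of size 4.
{e} is an SCC by itself.
That gives 2 strongly connected components.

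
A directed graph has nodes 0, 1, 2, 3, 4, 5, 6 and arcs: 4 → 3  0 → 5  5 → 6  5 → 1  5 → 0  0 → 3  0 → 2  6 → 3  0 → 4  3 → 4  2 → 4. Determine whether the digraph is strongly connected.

No

There is no directed path from 2 to 0, so the graph is not strongly connected.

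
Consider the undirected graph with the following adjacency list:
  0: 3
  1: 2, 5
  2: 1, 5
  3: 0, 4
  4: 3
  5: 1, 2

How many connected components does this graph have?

2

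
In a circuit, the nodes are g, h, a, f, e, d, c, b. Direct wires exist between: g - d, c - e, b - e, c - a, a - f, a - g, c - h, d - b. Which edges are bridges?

The edges on the cycle c-a-g-d-b-e-c are not bridges since each lies on that cycle.
But removing c - h disconnects c from h; removing a - f disconnects a from f — these are bridges.

a-f, c-h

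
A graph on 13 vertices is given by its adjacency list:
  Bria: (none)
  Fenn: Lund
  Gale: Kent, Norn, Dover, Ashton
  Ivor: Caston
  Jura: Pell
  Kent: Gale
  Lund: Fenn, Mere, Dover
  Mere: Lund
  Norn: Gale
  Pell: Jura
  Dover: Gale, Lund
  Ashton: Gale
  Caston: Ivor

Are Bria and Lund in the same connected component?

The component containing Bria is {Bria}, and Lund is not in it.

No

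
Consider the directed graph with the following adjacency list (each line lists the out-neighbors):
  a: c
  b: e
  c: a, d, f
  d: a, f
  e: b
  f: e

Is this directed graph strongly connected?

No

There is no directed path from b to a, so the graph is not strongly connected.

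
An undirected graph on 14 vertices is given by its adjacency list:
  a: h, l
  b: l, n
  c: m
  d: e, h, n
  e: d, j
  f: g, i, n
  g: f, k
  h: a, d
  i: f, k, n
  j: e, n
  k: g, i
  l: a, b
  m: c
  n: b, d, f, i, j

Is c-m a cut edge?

Yes

Removing c-m leaves no path between c and m: the component count goes from 2 to 3. So it is a bridge.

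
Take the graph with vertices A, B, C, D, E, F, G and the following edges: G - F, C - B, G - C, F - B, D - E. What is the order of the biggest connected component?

4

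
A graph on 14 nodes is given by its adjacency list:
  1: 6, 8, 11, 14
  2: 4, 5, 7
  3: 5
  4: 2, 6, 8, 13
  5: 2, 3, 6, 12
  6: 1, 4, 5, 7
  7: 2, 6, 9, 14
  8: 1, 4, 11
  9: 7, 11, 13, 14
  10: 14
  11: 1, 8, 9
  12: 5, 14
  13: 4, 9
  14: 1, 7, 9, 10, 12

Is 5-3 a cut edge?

Yes

Removing 5-3 leaves no path between 5 and 3: the component count goes from 1 to 2. So it is a bridge.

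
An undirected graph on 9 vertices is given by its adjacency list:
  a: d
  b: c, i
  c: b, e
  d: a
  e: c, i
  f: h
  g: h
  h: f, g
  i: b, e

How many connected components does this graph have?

Starting from a we can reach a, d. That is one component of size 2.
Starting from f we can reach f, g, h. That is one component of size 3.
Starting from b we can reach b, c, e, i. That is one component of size 4.
Total: 3 components.

3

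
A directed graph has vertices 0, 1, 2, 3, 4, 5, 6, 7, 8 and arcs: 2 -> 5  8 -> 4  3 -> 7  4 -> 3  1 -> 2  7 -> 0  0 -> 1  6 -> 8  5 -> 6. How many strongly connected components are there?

1

{0, 1, 2, 3, 4, 5, 6, 7, 8} are all mutually reachable — one SCC of size 9.
That gives 1 strongly connected component.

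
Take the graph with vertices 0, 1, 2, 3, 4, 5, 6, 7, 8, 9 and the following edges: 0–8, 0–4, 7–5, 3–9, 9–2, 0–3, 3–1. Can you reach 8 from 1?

From 1 we can reach 0, 1, 2, 3, 4, 8, 9, which includes 8.

Yes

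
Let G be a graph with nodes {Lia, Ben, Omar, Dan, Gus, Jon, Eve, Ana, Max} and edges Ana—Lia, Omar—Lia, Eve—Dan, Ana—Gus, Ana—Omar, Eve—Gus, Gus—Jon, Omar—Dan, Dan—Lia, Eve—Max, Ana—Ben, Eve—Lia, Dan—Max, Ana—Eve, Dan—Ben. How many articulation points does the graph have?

1

Removing Gus increases the component count from 1 to 2, so Gus is a cut vertex.
By contrast removing Eve leaves 1 component; it is not a cut vertex. No other vertex is a cut vertex either.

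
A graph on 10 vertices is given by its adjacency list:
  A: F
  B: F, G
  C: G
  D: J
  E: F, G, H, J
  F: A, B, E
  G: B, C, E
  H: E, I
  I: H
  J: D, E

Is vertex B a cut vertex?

Deleting B leaves 1 component (was 1) (its neighbors F, G remain connected to each other), so B is not a cut vertex.

No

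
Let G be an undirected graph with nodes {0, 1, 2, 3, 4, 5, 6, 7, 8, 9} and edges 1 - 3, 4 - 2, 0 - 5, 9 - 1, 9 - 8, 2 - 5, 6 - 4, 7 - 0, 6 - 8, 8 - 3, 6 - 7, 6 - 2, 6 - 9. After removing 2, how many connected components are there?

With 2 gone, the remaining components are: {0, 1, 3, 4, 5, 6, 7, 8, 9}.
That is 1 component.

1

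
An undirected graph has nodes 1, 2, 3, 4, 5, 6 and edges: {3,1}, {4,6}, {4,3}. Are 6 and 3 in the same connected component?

From 6 we can reach 1, 3, 4, 6, which includes 3.

Yes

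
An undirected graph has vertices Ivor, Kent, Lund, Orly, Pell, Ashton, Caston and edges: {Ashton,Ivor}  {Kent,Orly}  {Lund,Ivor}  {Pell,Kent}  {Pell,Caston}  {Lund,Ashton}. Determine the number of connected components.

2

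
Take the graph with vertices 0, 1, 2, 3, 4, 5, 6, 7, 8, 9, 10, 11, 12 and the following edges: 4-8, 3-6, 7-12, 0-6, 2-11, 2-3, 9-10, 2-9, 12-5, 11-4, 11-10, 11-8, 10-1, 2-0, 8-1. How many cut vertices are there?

2

Removing 2 increases the component count from 2 to 3, so 2 is a cut vertex.
Removing 12 increases the component count from 2 to 3, so 12 is a cut vertex.
By contrast removing 0 leaves 2 components; it is not a cut vertex. No other vertex is a cut vertex either.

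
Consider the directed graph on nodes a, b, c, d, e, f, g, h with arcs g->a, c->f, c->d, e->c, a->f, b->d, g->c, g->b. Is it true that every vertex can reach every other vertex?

No

There is no directed path from h to f, so the graph is not strongly connected.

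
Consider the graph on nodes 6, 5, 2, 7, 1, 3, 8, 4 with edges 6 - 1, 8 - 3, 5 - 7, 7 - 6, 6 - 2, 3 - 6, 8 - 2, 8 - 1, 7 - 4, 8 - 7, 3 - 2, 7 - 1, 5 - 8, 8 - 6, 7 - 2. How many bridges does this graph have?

The edges on the cycle 8-7-6-8 are not bridges since each lies on that cycle.
But removing 7 - 4 disconnects 7 from 4 — this is a bridge.

1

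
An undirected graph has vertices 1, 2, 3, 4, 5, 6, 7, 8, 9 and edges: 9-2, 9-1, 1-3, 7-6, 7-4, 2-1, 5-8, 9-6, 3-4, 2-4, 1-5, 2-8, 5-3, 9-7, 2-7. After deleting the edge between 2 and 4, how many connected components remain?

2 and 4 are still connected via 2-7-4, so the component count stays at 1.

1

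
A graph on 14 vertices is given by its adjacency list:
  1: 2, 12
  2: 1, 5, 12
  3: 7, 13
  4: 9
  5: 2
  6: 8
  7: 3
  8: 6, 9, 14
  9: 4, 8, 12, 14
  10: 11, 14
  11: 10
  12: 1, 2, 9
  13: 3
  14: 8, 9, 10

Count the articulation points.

Removing 2 increases the component count from 2 to 3, so 2 is a cut vertex.
Removing 3 increases the component count from 2 to 3, so 3 is a cut vertex.
Removing 8 increases the component count from 2 to 3, so 8 is a cut vertex.
Likewise 9, 10, 12, 14 are cut vertices.
By contrast removing 13 leaves 2 components; it is not a cut vertex. No other vertex is a cut vertex either.

7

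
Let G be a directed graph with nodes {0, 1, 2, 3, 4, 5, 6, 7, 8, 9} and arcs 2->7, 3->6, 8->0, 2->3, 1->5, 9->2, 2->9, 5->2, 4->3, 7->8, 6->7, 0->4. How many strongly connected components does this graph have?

{0, 3, 4, 6, 7, 8} are all mutually reachable — one SCC of size 6.
{2, 9} are all mutually reachable — one SCC of size 2.
{5} is an SCC by itself.
{1} is an SCC by itself.
That gives 4 strongly connected components.

4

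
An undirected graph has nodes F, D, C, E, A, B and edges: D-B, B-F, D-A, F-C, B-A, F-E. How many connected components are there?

1

Starting from A we can reach A, B, C, D, E, F. That is one component of size 6.
Total: 1 component.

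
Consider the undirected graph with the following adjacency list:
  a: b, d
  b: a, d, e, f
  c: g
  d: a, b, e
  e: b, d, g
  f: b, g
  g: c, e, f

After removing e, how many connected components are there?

With e gone, the remaining components are: {a, b, c, d, f, g}.
That is 1 component.

1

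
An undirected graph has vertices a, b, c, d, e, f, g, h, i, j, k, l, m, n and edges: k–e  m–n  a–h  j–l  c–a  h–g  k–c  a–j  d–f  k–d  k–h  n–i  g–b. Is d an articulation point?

Deleting d raises the number of components from 2 to 3, so d is a cut vertex.

Yes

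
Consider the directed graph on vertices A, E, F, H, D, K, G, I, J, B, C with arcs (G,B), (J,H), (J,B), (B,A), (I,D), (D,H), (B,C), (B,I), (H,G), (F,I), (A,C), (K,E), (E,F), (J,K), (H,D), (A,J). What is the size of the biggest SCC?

{A, B, D, E, F, G, H, I, J, K} are all mutually reachable — one SCC of size 10.
{C} is an SCC by itself.
The largest has 10 vertices.

10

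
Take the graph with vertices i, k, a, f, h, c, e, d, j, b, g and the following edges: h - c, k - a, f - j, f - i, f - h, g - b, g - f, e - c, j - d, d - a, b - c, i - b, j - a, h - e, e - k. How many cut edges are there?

The edges on the cycle f-h-e-k-a-d-j-f are not bridges since each lies on that cycle.
Every edge lies on some cycle, so there are no bridges.

0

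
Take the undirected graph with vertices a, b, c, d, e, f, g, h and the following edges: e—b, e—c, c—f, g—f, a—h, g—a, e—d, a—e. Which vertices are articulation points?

Removing a increases the component count from 1 to 2, so a is a cut vertex.
Removing e increases the component count from 1 to 3, so e is a cut vertex.
By contrast removing f leaves 1 component; it is not a cut vertex. No other vertex is a cut vertex either.

a, e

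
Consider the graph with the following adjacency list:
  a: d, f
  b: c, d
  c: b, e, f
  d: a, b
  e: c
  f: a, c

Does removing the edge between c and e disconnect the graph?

Yes

Removing c-e leaves no path between c and e: the component count goes from 1 to 2. So it is a bridge.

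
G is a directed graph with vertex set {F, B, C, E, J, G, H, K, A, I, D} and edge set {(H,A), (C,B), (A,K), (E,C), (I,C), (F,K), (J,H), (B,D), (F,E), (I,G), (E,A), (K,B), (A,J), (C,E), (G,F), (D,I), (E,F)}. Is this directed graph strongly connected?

Yes

From K we can reach every vertex (A, B, C, D, E, F, G, H, I, J, K), and every vertex can reach K (A, B, C, D, E, F, G, H, I, J, K). So the whole graph is one strongly connected component.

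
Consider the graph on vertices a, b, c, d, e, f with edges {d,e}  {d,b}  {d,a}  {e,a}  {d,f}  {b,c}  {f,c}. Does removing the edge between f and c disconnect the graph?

No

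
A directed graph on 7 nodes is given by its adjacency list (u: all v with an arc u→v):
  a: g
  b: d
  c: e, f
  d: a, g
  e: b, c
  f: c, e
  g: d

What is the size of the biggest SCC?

3

{c, e, f} are all mutually reachable — one SCC of size 3.
{a, d, g} are all mutually reachable — one SCC of size 3.
{b} is an SCC by itself.
The largest has 3 vertices.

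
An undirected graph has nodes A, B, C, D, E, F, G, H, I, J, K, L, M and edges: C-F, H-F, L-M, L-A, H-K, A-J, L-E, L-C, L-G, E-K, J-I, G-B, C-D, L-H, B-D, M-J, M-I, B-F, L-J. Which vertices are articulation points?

L

Removing L increases the component count from 1 to 2, so L is a cut vertex.
By contrast removing G leaves 1 component; it is not a cut vertex. No other vertex is a cut vertex either.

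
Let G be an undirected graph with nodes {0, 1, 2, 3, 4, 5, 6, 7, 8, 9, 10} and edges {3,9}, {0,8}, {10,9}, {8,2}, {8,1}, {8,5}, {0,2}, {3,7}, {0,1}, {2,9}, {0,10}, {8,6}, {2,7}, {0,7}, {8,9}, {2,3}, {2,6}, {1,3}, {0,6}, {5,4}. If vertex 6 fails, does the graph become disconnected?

No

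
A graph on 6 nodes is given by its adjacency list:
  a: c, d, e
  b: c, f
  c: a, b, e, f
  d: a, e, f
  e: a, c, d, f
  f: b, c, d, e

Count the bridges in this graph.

The edges on the cycle a-c-b-f-d-a are not bridges since each lies on that cycle.
Every edge lies on some cycle, so there are no bridges.

0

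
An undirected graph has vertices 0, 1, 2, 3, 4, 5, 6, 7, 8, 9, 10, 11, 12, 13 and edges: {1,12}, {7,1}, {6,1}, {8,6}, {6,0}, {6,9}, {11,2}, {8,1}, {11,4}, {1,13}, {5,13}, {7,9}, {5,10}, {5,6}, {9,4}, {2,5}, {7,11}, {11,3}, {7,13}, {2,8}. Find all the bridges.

0-6, 1-12, 10-5, 11-3

The edges on the cycle 2-8-1-6-5-2 are not bridges since each lies on that cycle.
But removing 5—10 disconnects 5 from 10; removing 6—0 disconnects 6 from 0; removing 3—11 disconnects 3 from 11; removing 12—1 disconnects 12 from 1 — these are bridges.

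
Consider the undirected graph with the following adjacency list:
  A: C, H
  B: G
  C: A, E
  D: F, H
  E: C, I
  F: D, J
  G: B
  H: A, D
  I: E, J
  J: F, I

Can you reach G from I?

No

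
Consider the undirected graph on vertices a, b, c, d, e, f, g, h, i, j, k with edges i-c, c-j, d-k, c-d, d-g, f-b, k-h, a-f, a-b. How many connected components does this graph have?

3

e is isolated — a component by itself.
Starting from a we can reach a, b, f. That is one component of size 3.
Starting from c we can reach c, d, g, h, i, j, k. That is one component of size 7.
Total: 3 components.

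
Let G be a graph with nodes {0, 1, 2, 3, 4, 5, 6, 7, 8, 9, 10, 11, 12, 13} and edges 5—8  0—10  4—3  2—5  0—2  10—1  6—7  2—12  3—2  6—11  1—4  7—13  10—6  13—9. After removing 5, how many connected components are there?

With 5 gone, the remaining components are: {8}; {0, 1, 2, 3, 4, 6, 7, 9, 10, 11, 12, 13}.
That is 2 components.

2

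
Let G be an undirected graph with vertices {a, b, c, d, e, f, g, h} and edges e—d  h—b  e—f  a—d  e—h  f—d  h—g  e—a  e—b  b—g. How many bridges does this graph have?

0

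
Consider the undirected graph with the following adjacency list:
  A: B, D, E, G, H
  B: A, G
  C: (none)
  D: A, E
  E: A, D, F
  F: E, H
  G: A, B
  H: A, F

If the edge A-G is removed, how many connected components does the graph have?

2

A and G are still connected via A-B-G, so the component count stays at 2.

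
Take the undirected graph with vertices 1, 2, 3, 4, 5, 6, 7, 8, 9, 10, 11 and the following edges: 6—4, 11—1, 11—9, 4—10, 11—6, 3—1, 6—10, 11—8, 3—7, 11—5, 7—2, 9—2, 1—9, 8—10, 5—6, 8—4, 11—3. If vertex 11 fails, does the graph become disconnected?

Yes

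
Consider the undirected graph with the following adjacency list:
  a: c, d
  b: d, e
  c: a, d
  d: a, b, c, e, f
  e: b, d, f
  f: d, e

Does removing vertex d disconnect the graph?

Yes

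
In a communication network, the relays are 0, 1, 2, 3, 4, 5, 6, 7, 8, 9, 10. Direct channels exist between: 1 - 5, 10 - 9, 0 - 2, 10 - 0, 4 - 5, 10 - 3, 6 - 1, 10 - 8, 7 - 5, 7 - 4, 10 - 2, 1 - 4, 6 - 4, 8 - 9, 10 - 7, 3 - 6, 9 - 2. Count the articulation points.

1

Removing 10 increases the component count from 1 to 2, so 10 is a cut vertex.
By contrast removing 6 leaves 1 component; it is not a cut vertex. No other vertex is a cut vertex either.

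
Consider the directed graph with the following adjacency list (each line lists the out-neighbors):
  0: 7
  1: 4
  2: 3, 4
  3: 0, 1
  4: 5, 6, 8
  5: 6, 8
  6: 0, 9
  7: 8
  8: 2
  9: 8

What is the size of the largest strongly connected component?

{0, 1, 2, 3, 4, 5, 6, 7, 8, 9} are all mutually reachable — one SCC of size 10.
The largest has 10 vertices.

10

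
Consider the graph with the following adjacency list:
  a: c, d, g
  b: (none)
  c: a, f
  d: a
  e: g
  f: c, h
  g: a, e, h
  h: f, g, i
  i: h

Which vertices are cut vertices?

a, g, h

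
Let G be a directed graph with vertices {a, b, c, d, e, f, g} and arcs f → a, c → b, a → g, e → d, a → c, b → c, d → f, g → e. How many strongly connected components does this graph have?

2

{a, d, e, f, g} are all mutually reachable — one SCC of size 5.
{b, c} are all mutually reachable — one SCC of size 2.
That gives 2 strongly connected components.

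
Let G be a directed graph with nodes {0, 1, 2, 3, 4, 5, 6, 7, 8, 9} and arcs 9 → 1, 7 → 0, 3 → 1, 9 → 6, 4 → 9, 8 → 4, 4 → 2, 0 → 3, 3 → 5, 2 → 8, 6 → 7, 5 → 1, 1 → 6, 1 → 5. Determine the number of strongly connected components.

3

{0, 1, 3, 5, 6, 7} are all mutually reachable — one SCC of size 6.
{2, 4, 8} are all mutually reachable — one SCC of size 3.
{9} is an SCC by itself.
That gives 3 strongly connected components.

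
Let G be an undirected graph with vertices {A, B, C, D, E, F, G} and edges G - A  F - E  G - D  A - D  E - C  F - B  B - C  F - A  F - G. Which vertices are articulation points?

F

Removing F increases the component count from 1 to 2, so F is a cut vertex.
By contrast removing A leaves 1 component; it is not a cut vertex. No other vertex is a cut vertex either.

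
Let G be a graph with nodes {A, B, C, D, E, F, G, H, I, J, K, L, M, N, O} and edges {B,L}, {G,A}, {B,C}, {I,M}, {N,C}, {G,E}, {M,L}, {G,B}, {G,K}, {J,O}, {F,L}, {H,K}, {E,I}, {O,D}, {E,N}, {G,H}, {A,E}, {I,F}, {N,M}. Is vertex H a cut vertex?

Deleting H leaves 2 components (was 2), so H is not a cut vertex.

No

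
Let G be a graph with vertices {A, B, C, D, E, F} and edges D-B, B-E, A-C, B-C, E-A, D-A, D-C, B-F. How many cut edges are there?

1

The edges on the cycle D-B-E-A-D are not bridges since each lies on that cycle.
But removing F-B disconnects F from B — this is a bridge.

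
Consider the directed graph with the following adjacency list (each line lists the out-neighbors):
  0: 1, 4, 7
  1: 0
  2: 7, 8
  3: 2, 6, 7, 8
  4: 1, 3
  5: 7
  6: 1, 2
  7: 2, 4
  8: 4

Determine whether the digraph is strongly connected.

There is no directed path from 3 to 5, so the graph is not strongly connected.

No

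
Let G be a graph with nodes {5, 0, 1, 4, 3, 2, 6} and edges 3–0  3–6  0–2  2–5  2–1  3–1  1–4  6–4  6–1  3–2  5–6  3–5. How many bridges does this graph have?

0

The edges on the cycle 3-0-2-3 are not bridges since each lies on that cycle.
Every edge lies on some cycle, so there are no bridges.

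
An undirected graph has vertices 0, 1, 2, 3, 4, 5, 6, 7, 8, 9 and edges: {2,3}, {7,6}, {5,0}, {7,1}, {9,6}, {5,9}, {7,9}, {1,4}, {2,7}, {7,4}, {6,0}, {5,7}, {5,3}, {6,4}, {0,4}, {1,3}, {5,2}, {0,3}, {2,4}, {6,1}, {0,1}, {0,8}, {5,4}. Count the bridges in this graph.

1

The edges on the cycle 2-7-6-0-3-2 are not bridges since each lies on that cycle.
But removing 8 - 0 disconnects 8 from 0 — this is a bridge.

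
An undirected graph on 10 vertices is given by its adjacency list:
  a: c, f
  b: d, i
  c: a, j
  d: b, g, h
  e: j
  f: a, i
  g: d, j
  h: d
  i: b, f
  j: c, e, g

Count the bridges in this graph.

The edges on the cycle j-c-a-f-i-b-d-g-j are not bridges since each lies on that cycle.
But removing h-d disconnects h from d; removing j-e disconnects j from e — these are bridges.
That makes 2 bridges.

2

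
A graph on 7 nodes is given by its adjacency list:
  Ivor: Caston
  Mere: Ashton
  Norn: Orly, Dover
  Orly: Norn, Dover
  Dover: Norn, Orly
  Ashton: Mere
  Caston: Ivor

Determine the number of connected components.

Starting from Ivor we can reach Ivor, Caston. That is one component of size 2.
Starting from Mere we can reach Mere, Ashton. That is one component of size 2.
Starting from Norn we can reach Norn, Orly, Dover. That is one component of size 3.
Total: 3 components.

3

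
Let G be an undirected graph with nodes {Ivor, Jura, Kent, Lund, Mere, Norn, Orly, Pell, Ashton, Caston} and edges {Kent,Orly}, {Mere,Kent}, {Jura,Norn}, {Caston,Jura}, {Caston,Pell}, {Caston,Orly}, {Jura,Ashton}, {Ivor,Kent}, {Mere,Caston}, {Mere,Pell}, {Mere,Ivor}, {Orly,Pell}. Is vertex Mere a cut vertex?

No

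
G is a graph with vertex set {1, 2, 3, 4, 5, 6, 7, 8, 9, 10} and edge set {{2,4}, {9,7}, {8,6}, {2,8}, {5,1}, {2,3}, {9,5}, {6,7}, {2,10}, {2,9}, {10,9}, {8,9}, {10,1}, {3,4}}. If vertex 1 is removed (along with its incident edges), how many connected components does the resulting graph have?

With 1 gone, the remaining components are: {2, 3, 4, 5, 6, 7, 8, 9, 10}.
That is 1 component.

1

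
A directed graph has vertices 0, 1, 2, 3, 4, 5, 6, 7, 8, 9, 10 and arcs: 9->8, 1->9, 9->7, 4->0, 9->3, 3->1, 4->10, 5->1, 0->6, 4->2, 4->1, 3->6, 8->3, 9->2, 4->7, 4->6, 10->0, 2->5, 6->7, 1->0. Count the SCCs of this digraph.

{1, 2, 3, 5, 8, 9} are all mutually reachable — one SCC of size 6.
{6} is an SCC by itself.
{10} is an SCC by itself.
{7} is an SCC by itself.
{4} is an SCC by itself.
(and 1 more singleton SCC)
That gives 6 strongly connected components.

6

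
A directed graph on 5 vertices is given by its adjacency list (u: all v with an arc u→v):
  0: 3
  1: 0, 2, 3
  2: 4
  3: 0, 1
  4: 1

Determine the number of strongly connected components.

1

{0, 1, 2, 3, 4} are all mutually reachable — one SCC of size 5.
That gives 1 strongly connected component.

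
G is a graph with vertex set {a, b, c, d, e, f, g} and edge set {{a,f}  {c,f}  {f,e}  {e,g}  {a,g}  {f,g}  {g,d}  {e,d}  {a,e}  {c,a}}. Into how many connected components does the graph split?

2

b is isolated — a component by itself.
Starting from a we can reach a, c, d, e, f, g. That is one component of size 6.
Total: 2 components.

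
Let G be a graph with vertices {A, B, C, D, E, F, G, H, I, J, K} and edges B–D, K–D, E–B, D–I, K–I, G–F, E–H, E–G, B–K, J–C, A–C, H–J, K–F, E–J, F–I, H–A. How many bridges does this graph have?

The edges on the cycle B-K-D-B are not bridges since each lies on that cycle.
Every edge lies on some cycle, so there are no bridges.

0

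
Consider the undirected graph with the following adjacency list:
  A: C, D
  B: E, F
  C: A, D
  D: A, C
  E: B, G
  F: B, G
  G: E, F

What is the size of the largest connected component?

Starting from A we can reach A, C, D. That is one component of size 3.
Starting from B we can reach B, E, F, G. That is one component of size 4.
The largest has 4 vertices.

4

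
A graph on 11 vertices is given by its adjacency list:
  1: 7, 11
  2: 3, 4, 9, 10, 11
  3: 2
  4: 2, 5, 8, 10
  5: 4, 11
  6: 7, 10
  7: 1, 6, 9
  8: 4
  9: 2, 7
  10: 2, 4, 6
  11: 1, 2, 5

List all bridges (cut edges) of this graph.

2-3, 4-8

The edges on the cycle 11-2-4-5-11 are not bridges since each lies on that cycle.
But removing 4-8 disconnects 4 from 8; removing 2-3 disconnects 2 from 3 — these are bridges.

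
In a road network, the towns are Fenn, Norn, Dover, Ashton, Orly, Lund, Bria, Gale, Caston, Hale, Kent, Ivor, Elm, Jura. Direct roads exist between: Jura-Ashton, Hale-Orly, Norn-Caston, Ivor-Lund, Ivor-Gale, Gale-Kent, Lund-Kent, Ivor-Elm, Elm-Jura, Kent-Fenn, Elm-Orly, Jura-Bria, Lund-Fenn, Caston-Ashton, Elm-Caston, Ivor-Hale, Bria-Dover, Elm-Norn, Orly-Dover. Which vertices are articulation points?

Ivor

Removing Ivor increases the component count from 1 to 2, so Ivor is a cut vertex.
By contrast removing Elm leaves 1 component; it is not a cut vertex. No other vertex is a cut vertex either.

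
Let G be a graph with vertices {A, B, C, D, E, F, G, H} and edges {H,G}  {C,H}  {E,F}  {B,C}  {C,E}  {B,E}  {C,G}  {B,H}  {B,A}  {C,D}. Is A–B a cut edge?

Removing A–B leaves no path between A and B: the component count goes from 1 to 2. So it is a bridge.

Yes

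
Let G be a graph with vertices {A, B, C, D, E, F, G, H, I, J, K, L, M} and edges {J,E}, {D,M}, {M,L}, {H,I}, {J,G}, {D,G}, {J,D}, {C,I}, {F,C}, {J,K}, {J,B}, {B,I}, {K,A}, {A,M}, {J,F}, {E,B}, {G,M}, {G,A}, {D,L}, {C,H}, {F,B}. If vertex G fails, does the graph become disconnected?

No

Deleting G leaves 1 component (was 1) (its neighbors A, D, J, M remain connected to each other), so G is not a cut vertex.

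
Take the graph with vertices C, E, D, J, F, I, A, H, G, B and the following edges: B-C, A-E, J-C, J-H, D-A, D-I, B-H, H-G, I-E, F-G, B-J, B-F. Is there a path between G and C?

Yes

From G we can reach B, C, F, G, H, J, which includes C.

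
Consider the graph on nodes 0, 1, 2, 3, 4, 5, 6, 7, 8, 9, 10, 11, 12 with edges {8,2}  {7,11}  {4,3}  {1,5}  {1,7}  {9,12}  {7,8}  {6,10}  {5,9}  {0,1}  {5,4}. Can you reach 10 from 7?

The component containing 7 is {0, 1, 2, 3, 4, 5, 7, 8, 9, 11, 12}, and 10 is not in it.

No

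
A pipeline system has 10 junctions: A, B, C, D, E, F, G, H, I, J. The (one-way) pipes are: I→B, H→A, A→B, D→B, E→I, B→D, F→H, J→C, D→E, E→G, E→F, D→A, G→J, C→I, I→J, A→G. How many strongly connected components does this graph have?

1

{A, B, C, D, E, F, G, H, I, J} are all mutually reachable — one SCC of size 10.
That gives 1 strongly connected component.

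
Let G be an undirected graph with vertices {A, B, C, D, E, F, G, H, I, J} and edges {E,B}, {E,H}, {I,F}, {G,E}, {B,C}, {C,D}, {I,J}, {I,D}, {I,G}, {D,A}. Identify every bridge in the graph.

The edges on the cycle I-G-E-B-C-D-I are not bridges since each lies on that cycle.
But removing I - F disconnects I from F; removing H - E disconnects H from E; removing I - J disconnects I from J; removing A - D disconnects A from D — these are bridges.

A-D, E-H, F-I, I-J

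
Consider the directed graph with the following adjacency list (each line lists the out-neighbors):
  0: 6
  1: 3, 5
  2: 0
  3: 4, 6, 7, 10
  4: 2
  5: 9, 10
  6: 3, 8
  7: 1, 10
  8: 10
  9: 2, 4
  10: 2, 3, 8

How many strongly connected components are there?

{0, 1, 2, 3, 4, 5, 6, 7, 8, 9, 10} are all mutually reachable — one SCC of size 11.
That gives 1 strongly connected component.

1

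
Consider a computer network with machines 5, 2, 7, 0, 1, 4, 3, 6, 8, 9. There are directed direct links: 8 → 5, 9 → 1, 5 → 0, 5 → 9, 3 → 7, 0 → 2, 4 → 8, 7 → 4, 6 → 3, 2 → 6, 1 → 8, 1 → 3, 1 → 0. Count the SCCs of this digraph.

{0, 1, 2, 3, 4, 5, 6, 7, 8, 9} are all mutually reachable — one SCC of size 10.
That gives 1 strongly connected component.

1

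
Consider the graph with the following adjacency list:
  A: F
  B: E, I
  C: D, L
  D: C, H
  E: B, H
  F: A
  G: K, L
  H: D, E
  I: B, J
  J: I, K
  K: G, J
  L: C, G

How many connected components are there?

Starting from A we can reach A, F. That is one component of size 2.
Starting from B we can reach B, C, D, E, G, H, I, J, K, L. That is one component of size 10.
Total: 2 components.

2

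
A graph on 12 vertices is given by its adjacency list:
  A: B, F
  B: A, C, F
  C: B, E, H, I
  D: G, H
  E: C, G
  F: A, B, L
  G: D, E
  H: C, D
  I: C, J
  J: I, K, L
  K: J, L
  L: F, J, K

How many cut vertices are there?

Removing C increases the component count from 1 to 2, so C is a cut vertex.
By contrast removing A leaves 1 component; it is not a cut vertex. No other vertex is a cut vertex either.

1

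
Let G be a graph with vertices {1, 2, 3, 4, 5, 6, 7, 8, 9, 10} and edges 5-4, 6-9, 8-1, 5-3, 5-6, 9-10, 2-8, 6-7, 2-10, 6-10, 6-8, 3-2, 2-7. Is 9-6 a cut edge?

After removing 9-6, the path 9-10-6 still connects them, so the edge is not a bridge.

No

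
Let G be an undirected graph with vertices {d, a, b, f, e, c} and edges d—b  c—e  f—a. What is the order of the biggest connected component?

2

Starting from c we can reach c, e. That is one component of size 2.
Starting from a we can reach a, f. That is one component of size 2.
Starting from b we can reach b, d. That is one component of size 2.
The largest has 2 vertices.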